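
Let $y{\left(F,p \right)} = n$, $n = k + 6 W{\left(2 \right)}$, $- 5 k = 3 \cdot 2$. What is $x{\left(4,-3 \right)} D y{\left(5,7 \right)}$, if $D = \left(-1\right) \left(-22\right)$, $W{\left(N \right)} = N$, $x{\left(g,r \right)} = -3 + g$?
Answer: $\frac{1188}{5} \approx 237.6$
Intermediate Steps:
$k = - \frac{6}{5}$ ($k = - \frac{3 \cdot 2}{5} = \left(- \frac{1}{5}\right) 6 = - \frac{6}{5} \approx -1.2$)
$n = \frac{54}{5}$ ($n = - \frac{6}{5} + 6 \cdot 2 = - \frac{6}{5} + 12 = \frac{54}{5} \approx 10.8$)
$y{\left(F,p \right)} = \frac{54}{5}$
$D = 22$
$x{\left(4,-3 \right)} D y{\left(5,7 \right)} = \left(-3 + 4\right) 22 \cdot \frac{54}{5} = 1 \cdot 22 \cdot \frac{54}{5} = 22 \cdot \frac{54}{5} = \frac{1188}{5}$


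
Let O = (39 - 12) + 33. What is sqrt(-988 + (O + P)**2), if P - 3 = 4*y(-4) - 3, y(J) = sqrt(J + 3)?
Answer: 2*sqrt(649 + 120*I) ≈ 51.166 + 4.6906*I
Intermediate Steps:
y(J) = sqrt(3 + J)
O = 60 (O = 27 + 33 = 60)
P = 4*I (P = 3 + (4*sqrt(3 - 4) - 3) = 3 + (4*sqrt(-1) - 3) = 3 + (4*I - 3) = 3 + (-3 + 4*I) = 4*I ≈ 4.0*I)
sqrt(-988 + (O + P)**2) = sqrt(-988 + (60 + 4*I)**2)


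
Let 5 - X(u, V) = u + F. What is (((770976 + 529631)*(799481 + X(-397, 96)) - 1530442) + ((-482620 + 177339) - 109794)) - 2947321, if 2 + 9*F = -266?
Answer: 9363305387963/9 ≈ 1.0404e+12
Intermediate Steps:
F = -268/9 (F = -2/9 + (⅑)*(-266) = -2/9 - 266/9 = -268/9 ≈ -29.778)
X(u, V) = 313/9 - u (X(u, V) = 5 - (u - 268/9) = 5 - (-268/9 + u) = 5 + (268/9 - u) = 313/9 - u)
(((770976 + 529631)*(799481 + X(-397, 96)) - 1530442) + ((-482620 + 177339) - 109794)) - 2947321 = (((770976 + 529631)*(799481 + (313/9 - 1*(-397))) - 1530442) + ((-482620 + 177339) - 109794)) - 2947321 = ((1300607*(799481 + (313/9 + 397)) - 1530442) + (-305281 - 109794)) - 2947321 = ((1300607*(799481 + 3886/9) - 1530442) - 415075) - 2947321 = ((1300607*(7199215/9) - 1530442) - 415075) - 2947321 = ((9363349423505/9 - 1530442) - 415075) - 2947321 = (9363335649527/9 - 415075) - 2947321 = 9363331913852/9 - 2947321 = 9363305387963/9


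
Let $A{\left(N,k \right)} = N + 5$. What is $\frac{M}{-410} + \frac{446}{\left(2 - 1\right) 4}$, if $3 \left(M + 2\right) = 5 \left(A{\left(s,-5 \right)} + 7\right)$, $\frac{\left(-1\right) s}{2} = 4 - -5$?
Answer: $\frac{45727}{410} \approx 111.53$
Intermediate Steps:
$s = -18$ ($s = - 2 \left(4 - -5\right) = - 2 \left(4 + 5\right) = \left(-2\right) 9 = -18$)
$A{\left(N,k \right)} = 5 + N$
$M = -12$ ($M = -2 + \frac{5 \left(\left(5 - 18\right) + 7\right)}{3} = -2 + \frac{5 \left(-13 + 7\right)}{3} = -2 + \frac{5 \left(-6\right)}{3} = -2 + \frac{1}{3} \left(-30\right) = -2 - 10 = -12$)
$\frac{M}{-410} + \frac{446}{\left(2 - 1\right) 4} = - \frac{12}{-410} + \frac{446}{\left(2 - 1\right) 4} = \left(-12\right) \left(- \frac{1}{410}\right) + \frac{446}{1 \cdot 4} = \frac{6}{205} + \frac{446}{4} = \frac{6}{205} + 446 \cdot \frac{1}{4} = \frac{6}{205} + \frac{223}{2} = \frac{45727}{410}$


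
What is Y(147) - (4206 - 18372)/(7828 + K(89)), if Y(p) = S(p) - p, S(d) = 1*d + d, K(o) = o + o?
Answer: 595524/4003 ≈ 148.77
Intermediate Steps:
K(o) = 2*o
S(d) = 2*d (S(d) = d + d = 2*d)
Y(p) = p (Y(p) = 2*p - p = p)
Y(147) - (4206 - 18372)/(7828 + K(89)) = 147 - (4206 - 18372)/(7828 + 2*89) = 147 - (-14166)/(7828 + 178) = 147 - (-14166)/8006 = 147 - 1*(-7083/4003) = 147 + 7083/4003 = 595524/4003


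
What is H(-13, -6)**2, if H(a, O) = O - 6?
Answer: 144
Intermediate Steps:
H(a, O) = -6 + O
H(-13, -6)**2 = (-6 - 6)**2 = (-12)**2 = 144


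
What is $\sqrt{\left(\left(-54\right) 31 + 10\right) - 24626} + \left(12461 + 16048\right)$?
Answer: $28509 + i \sqrt{26290} \approx 28509.0 + 162.14 i$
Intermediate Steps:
$\sqrt{\left(\left(-54\right) 31 + 10\right) - 24626} + \left(12461 + 16048\right) = \sqrt{\left(-1674 + 10\right) - 24626} + 28509 = \sqrt{-1664 - 24626} + 28509 = \sqrt{-26290} + 28509 = i \sqrt{26290} + 28509 = 28509 + i \sqrt{26290}$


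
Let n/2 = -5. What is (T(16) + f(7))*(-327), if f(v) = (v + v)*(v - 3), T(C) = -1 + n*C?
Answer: 34335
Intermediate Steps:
n = -10 (n = 2*(-5) = -10)
T(C) = -1 - 10*C
f(v) = 2*v*(-3 + v) (f(v) = (2*v)*(-3 + v) = 2*v*(-3 + v))
(T(16) + f(7))*(-327) = ((-1 - 10*16) + 2*7*(-3 + 7))*(-327) = ((-1 - 160) + 2*7*4)*(-327) = (-161 + 56)*(-327) = -105*(-327) = 34335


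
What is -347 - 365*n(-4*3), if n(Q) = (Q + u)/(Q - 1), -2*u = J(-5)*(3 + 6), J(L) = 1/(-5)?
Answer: -17125/26 ≈ -658.65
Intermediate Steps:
J(L) = -1/5
u = 9/10 (u = -(-1)*(3 + 6)/10 = -(-1)*9/10 = -1/2*(-9/5) = 9/10 ≈ 0.90000)
n(Q) = (9/10 + Q)/(-1 + Q) (n(Q) = (Q + 9/10)/(Q - 1) = (9/10 + Q)/(-1 + Q))
-347 - 365*n(-4*3) = -347 - 365*(9/10 - 4*3)/(-1 - 4*3) = -347 - 365*(9/10 - 12)/(-1 - 12) = -347 - 365*(-111)/((-13)*10) = -347 - (-365)*(-111)/(13*10) = -347 - 365*111/130 = -347 - 8103/26 = -17125/26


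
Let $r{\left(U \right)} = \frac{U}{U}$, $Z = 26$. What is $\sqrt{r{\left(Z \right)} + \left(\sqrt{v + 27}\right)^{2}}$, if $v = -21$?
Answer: $\sqrt{7} \approx 2.6458$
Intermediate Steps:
$r{\left(U \right)} = 1$
$\sqrt{r{\left(Z \right)} + \left(\sqrt{v + 27}\right)^{2}} = \sqrt{1 + \left(\sqrt{-21 + 27}\right)^{2}} = \sqrt{1 + \left(\sqrt{6}\right)^{2}} = \sqrt{1 + 6} = \sqrt{7}$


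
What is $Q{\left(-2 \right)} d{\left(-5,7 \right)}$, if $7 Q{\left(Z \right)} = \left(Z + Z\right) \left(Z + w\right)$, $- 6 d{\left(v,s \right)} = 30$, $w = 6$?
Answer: $\frac{80}{7} \approx 11.429$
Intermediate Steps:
$d{\left(v,s \right)} = -5$ ($d{\left(v,s \right)} = \left(- \frac{1}{6}\right) 30 = -5$)
$Q{\left(Z \right)} = \frac{2 Z \left(6 + Z\right)}{7}$ ($Q{\left(Z \right)} = \frac{\left(Z + Z\right) \left(Z + 6\right)}{7} = \frac{2 Z \left(6 + Z\right)}{7}$)
$Q{\left(-2 \right)} d{\left(-5,7 \right)} = \frac{2}{7} \left(-2\right) \left(6 - 2\right) \left(-5\right) = \frac{2}{7} \left(-2\right) 4 \left(-5\right) = \left(- \frac{16}{7}\right) \left(-5\right) = \frac{80}{7}$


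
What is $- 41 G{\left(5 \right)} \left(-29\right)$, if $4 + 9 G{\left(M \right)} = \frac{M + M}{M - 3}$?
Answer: $\frac{1189}{9} \approx 132.11$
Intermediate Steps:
$G{\left(M \right)} = - \frac{4}{9} + \frac{2 M}{9 \left(-3 + M\right)}$ ($G{\left(M \right)} = - \frac{4}{9} + \frac{\left(M + M\right) \frac{1}{M - 3}}{9} = - \frac{4}{9} + \frac{2 M \frac{1}{-3 + M}}{9} = - \frac{4}{9} + \frac{2 M}{9 \left(-3 + M\right)}$)
$- 41 G{\left(5 \right)} \left(-29\right) = - 41 \frac{2 \left(6 - 5\right)}{9 \left(-3 + 5\right)} \left(-29\right) = - 41 \frac{2 \left(6 - 5\right)}{9 \cdot 2} \left(-29\right) = - 41 \cdot \frac{2}{9} \cdot \frac{1}{2} \cdot 1 \left(-29\right) = \left(-41\right) \frac{1}{9} \left(-29\right) = \left(- \frac{41}{9}\right) \left(-29\right) = \frac{1189}{9}$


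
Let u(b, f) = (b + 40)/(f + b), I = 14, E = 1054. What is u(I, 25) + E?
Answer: 13720/13 ≈ 1055.4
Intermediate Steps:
u(b, f) = (40 + b)/(b + f)
u(I, 25) + E = (40 + 14)/(14 + 25) + 1054 = 54/39 + 1054 = (1/39)*54 + 1054 = 18/13 + 1054 = 13720/13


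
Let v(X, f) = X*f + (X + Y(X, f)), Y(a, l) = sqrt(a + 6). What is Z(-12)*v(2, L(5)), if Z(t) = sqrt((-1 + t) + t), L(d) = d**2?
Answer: 10*I*(26 + sqrt(2)) ≈ 274.14*I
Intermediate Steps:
Y(a, l) = sqrt(6 + a)
Z(t) = sqrt(-1 + 2*t)
v(X, f) = X + sqrt(6 + X) + X*f (v(X, f) = X*f + (X + sqrt(6 + X)) = X + sqrt(6 + X) + X*f)
Z(-12)*v(2, L(5)) = sqrt(-1 + 2*(-12))*(2 + sqrt(6 + 2) + 2*5**2) = sqrt(-1 - 24)*(2 + sqrt(8) + 2*25) = sqrt(-25)*(2 + 2*sqrt(2) + 50) = (5*I)*(52 + 2*sqrt(2)) = 5*I*(52 + 2*sqrt(2))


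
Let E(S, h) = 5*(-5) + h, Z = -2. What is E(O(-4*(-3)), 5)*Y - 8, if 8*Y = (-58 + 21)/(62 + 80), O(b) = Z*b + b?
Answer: -2087/284 ≈ -7.3486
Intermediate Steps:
O(b) = -b (O(b) = -2*b + b = -b)
E(S, h) = -25 + h
Y = -37/1136 (Y = ((-58 + 21)/(62 + 80))/8 = (-37/142)/8 = (-37*1/142)/8 = (⅛)*(-37/142) = -37/1136 ≈ -0.032570)
E(O(-4*(-3)), 5)*Y - 8 = (-25 + 5)*(-37/1136) - 8 = -20*(-37/1136) - 8 = 185/284 - 8 = -2087/284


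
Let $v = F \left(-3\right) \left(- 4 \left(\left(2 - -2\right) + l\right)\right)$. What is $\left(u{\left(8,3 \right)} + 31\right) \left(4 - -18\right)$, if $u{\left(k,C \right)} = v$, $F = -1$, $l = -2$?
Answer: $154$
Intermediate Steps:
$v = -24$ ($v = \left(-1\right) \left(-3\right) \left(- 4 \left(\left(2 - -2\right) - 2\right)\right) = 3 \left(- 4 \left(\left(2 + 2\right) - 2\right)\right) = 3 \left(- 4 \left(4 - 2\right)\right) = 3 \left(\left(-4\right) 2\right) = 3 \left(-8\right) = -24$)
$u{\left(k,C \right)} = -24$
$\left(u{\left(8,3 \right)} + 31\right) \left(4 - -18\right) = \left(-24 + 31\right) \left(4 - -18\right) = 7 \left(4 + 18\right) = 7 \cdot 22 = 154$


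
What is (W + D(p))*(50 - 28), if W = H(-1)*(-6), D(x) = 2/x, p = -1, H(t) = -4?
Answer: 484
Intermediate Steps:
W = 24 (W = -4*(-6) = 24)
(W + D(p))*(50 - 28) = (24 + 2/(-1))*(50 - 28) = (24 + 2*(-1))*22 = (24 - 2)*22 = 22*22 = 484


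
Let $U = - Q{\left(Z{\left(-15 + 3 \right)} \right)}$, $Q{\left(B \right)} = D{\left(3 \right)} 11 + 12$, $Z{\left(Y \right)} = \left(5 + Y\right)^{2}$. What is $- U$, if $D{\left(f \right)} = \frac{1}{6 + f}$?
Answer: $\frac{119}{9} \approx 13.222$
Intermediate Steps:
$Q{\left(B \right)} = \frac{119}{9}$ ($Q{\left(B \right)} = \frac{1}{6 + 3} \cdot 11 + 12 = \frac{1}{9} \cdot 11 + 12 = \frac{11}{9} + 12 = \frac{119}{9}$)
$U = - \frac{119}{9}$ ($U = \left(-1\right) \frac{119}{9} = - \frac{119}{9} \approx -13.222$)
$- U = \left(-1\right) \left(- \frac{119}{9}\right) = \frac{119}{9}$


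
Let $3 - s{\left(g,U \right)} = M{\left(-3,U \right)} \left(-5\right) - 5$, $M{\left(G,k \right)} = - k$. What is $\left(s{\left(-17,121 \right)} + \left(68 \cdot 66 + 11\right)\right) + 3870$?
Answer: $7772$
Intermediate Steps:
$s{\left(g,U \right)} = 8 - 5 U$ ($s{\left(g,U \right)} = 3 - \left(- U \left(-5\right) - 5\right) = 3 - \left(5 U - 5\right) = 3 - \left(-5 + 5 U\right) = 8 - 5 U$)
$\left(s{\left(-17,121 \right)} + \left(68 \cdot 66 + 11\right)\right) + 3870 = \left(\left(8 - 605\right) + \left(68 \cdot 66 + 11\right)\right) + 3870 = \left(\left(8 - 605\right) + \left(4488 + 11\right)\right) + 3870 = \left(-597 + 4499\right) + 3870 = 3902 + 3870 = 7772$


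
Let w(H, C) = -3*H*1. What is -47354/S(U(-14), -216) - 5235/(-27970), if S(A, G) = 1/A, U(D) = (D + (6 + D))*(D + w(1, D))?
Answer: -99071954177/5594 ≈ -1.7710e+7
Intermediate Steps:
w(H, C) = -3*H
U(D) = (-3 + D)*(6 + 2*D) (U(D) = (D + (6 + D))*(D - 3*1) = (6 + 2*D)*(D - 3) = (6 + 2*D)*(-3 + D) = (-3 + D)*(6 + 2*D))
-47354/S(U(-14), -216) - 5235/(-27970) = -47354/(1/(-18 + 2*(-14)**2)) - 5235/(-27970) = -47354/(1/(-18 + 2*196)) - 5235*(-1/27970) = -47354/(1/(-18 + 392)) + 1047/5594 = -47354/(1/374) + 1047/5594 = -47354/1/374 + 1047/5594 = -47354*374 + 1047/5594 = -17710396 + 1047/5594 = -99071954177/5594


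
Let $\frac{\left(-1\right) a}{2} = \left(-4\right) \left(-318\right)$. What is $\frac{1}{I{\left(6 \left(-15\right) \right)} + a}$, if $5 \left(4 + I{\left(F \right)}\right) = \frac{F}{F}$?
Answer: $- \frac{5}{12739} \approx -0.0003925$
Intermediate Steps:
$a = -2544$ ($a = - 2 \left(\left(-4\right) \left(-318\right)\right) = \left(-2\right) 1272 = -2544$)
$I{\left(F \right)} = - \frac{19}{5}$ ($I{\left(F \right)} = -4 + \frac{F \frac{1}{F}}{5} = -4 + \frac{1}{5} \cdot 1 = -4 + \frac{1}{5} = - \frac{19}{5}$)
$\frac{1}{I{\left(6 \left(-15\right) \right)} + a} = \frac{1}{- \frac{19}{5} - 2544} = \frac{1}{- \frac{12739}{5}} = - \frac{5}{12739}$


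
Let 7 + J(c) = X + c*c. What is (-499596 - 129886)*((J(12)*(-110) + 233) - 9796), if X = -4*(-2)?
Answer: 16059974266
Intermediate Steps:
X = 8
J(c) = 1 + c² (J(c) = -7 + (8 + c*c) = -7 + (8 + c²) = 1 + c²)
(-499596 - 129886)*((J(12)*(-110) + 233) - 9796) = (-499596 - 129886)*(((1 + 12²)*(-110) + 233) - 9796) = -629482*(((1 + 144)*(-110) + 233) - 9796) = -629482*((145*(-110) + 233) - 9796) = -629482*((-15950 + 233) - 9796) = -629482*(-15717 - 9796) = -629482*(-25513) = 16059974266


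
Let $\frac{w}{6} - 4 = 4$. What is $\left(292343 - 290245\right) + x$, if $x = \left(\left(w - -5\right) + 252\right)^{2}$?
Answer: $95123$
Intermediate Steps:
$w = 48$ ($w = 24 + 6 \cdot 4 = 24 + 24 = 48$)
$x = 93025$ ($x = \left(\left(48 - -5\right) + 252\right)^{2} = \left(\left(48 + 5\right) + 252\right)^{2} = \left(53 + 252\right)^{2} = 305^{2} = 93025$)
$\left(292343 - 290245\right) + x = \left(292343 - 290245\right) + 93025 = 2098 + 93025 = 95123$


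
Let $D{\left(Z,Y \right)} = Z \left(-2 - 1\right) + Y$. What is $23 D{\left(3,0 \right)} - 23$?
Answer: $-230$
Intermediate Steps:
$D{\left(Z,Y \right)} = Y - 3 Z$ ($D{\left(Z,Y \right)} = Z \left(-2 - 1\right) + Y = Z \left(-3\right) + Y = - 3 Z + Y = Y - 3 Z$)
$23 D{\left(3,0 \right)} - 23 = 23 \left(0 - 9\right) - 23 = 23 \left(-9\right) - 23 = -207 - 23 = -230$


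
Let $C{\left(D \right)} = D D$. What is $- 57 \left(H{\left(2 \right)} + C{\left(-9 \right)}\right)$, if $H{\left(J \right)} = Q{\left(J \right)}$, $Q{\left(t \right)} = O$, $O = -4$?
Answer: $-4389$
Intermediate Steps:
$C{\left(D \right)} = D^{2}$
$Q{\left(t \right)} = -4$
$H{\left(J \right)} = -4$
$- 57 \left(H{\left(2 \right)} + C{\left(-9 \right)}\right) = - 57 \left(-4 + \left(-9\right)^{2}\right) = - 57 \left(-4 + 81\right) = \left(-57\right) 77 = -4389$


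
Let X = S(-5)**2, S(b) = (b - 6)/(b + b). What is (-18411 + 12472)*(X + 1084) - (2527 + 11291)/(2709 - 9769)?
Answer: -227510626217/35300 ≈ -6.4451e+6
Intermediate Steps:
S(b) = (-6 + b)/(2*b) (S(b) = (-6 + b)/((2*b)) = (-6 + b)*(1/(2*b)) = (-6 + b)/(2*b))
X = 121/100 (X = ((1/2)*(-6 - 5)/(-5))**2 = ((1/2)*(-1/5)*(-11))**2 = (11/10)**2 = 121/100 ≈ 1.2100)
(-18411 + 12472)*(X + 1084) - (2527 + 11291)/(2709 - 9769) = (-18411 + 12472)*(121/100 + 1084) - (2527 + 11291)/(2709 - 9769) = -5939*108521/100 - 13818/(-7060) = -644506219/100 - 13818*(-1)/7060 = -644506219/100 - 1*(-6909/3530) = -644506219/100 + 6909/3530 = -227510626217/35300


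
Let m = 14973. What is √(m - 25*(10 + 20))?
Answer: √14223 ≈ 119.26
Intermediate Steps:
√(m - 25*(10 + 20)) = √(14973 - 25*(10 + 20)) = √(14973 - 25*30) = √(14973 - 750) = √14223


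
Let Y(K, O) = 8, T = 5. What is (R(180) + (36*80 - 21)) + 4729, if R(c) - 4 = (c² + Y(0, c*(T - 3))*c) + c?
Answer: 41612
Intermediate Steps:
R(c) = 4 + c² + 9*c (R(c) = 4 + ((c² + 8*c) + c) = 4 + (c² + 9*c) = 4 + c² + 9*c)
(R(180) + (36*80 - 21)) + 4729 = ((4 + 180² + 9*180) + (36*80 - 21)) + 4729 = ((4 + 32400 + 1620) + (2880 - 21)) + 4729 = (34024 + 2859) + 4729 = 36883 + 4729 = 41612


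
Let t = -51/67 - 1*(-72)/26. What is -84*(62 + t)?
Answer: -4683084/871 ≈ -5376.7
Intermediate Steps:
t = 1749/871 (t = -51*1/67 + 72*(1/26) = -51/67 + 36/13 = 1749/871 ≈ 2.0080)
-84*(62 + t) = -84*(62 + 1749/871) = -84*55751/871 = -4683084/871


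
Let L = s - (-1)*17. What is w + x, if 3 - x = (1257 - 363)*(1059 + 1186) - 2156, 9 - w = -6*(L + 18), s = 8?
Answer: -2004604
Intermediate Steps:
L = 25 (L = 8 - (-1)*17 = 8 - 1*(-17) = 8 + 17 = 25)
w = 267 (w = 9 - (-6)*(25 + 18) = 9 - (-6)*43 = 9 - 1*(-258) = 9 + 258 = 267)
x = -2004871 (x = 3 - ((1257 - 363)*(1059 + 1186) - 2156) = 3 - (894*2245 - 2156) = 3 - (2007030 - 2156) = 3 - 1*2004874 = 3 - 2004874 = -2004871)
w + x = 267 - 2004871 = -2004604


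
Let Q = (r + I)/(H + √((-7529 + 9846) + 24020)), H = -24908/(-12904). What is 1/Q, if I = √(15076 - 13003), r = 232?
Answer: (6227/3226 + √26337)/(232 + √2073) ≈ 0.59171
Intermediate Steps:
H = 6227/3226 (H = -24908*(-1/12904) = 6227/3226 ≈ 1.9303)
I = √2073 ≈ 45.530
Q = (232 + √2073)/(6227/3226 + √26337) (Q = (232 + √2073)/(6227/3226 + √((-7529 + 9846) + 24020)) = (232 + √2073)/(6227/3226 + √(2317 + 24020)) = (232 + √2073)/(6227/3226 + √26337) ≈ 1.6900)
1/Q = 1/((232 + √2073)/(6227/3226 + √26337)) = (6227/3226 + √26337)/(232 + √2073)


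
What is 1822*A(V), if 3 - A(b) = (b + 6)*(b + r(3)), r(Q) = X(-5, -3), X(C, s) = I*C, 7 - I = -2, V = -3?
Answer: 267834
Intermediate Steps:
I = 9 (I = 7 - 1*(-2) = 7 + 2 = 9)
X(C, s) = 9*C
r(Q) = -45 (r(Q) = 9*(-5) = -45)
A(b) = 3 - (-45 + b)*(6 + b) (A(b) = 3 - (b + 6)*(b - 45) = 3 - (6 + b)*(-45 + b) = 3 - (-45 + b)*(6 + b))
1822*A(V) = 1822*(273 - 1*(-3)² + 39*(-3)) = 1822*(273 - 1*9 - 117) = 1822*(273 - 9 - 117) = 1822*147 = 267834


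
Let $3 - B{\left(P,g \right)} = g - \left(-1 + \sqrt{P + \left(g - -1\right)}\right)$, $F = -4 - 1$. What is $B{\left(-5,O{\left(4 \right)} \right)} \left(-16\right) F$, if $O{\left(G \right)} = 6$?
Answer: $-320 + 80 \sqrt{2} \approx -206.86$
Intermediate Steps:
$F = -5$
$B{\left(P,g \right)} = 2 + \sqrt{1 + P + g} - g$ ($B{\left(P,g \right)} = 3 - \left(g - \left(-1 + \sqrt{P + \left(g - -1\right)}\right)\right) = 3 - \left(g - \left(-1 + \sqrt{P + \left(g + 1\right)}\right)\right) = 3 - \left(g - \left(-1 + \sqrt{P + \left(1 + g\right)}\right)\right) = 3 - \left(g - \left(-1 + \sqrt{1 + P + g}\right)\right) = 3 - \left(1 + g - \sqrt{1 + P + g}\right) = 2 + \sqrt{1 + P + g} - g$)
$B{\left(-5,O{\left(4 \right)} \right)} \left(-16\right) F = \left(2 + \sqrt{1 - 5 + 6} - 6\right) \left(-16\right) \left(-5\right) = \left(2 + \sqrt{2} - 6\right) \left(-16\right) \left(-5\right) = \left(-4 + \sqrt{2}\right) \left(-16\right) \left(-5\right) = \left(64 - 16 \sqrt{2}\right) \left(-5\right) = -320 + 80 \sqrt{2}$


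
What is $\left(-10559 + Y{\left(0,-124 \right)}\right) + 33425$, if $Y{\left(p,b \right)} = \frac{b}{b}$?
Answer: $22867$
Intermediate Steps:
$Y{\left(p,b \right)} = 1$
$\left(-10559 + Y{\left(0,-124 \right)}\right) + 33425 = \left(-10559 + 1\right) + 33425 = -10558 + 33425 = 22867$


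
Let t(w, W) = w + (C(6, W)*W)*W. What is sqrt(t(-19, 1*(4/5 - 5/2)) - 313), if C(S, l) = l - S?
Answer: I*sqrt(3542530)/100 ≈ 18.822*I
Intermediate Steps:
t(w, W) = w + W**2*(-6 + W) (t(w, W) = w + ((W - 1*6)*W)*W = w + ((W - 6)*W)*W = w + ((-6 + W)*W)*W = w + (W*(-6 + W))*W = w + W**2*(-6 + W))
sqrt(t(-19, 1*(4/5 - 5/2)) - 313) = sqrt((-19 + (1*(4/5 - 5/2))**2*(-6 + 1*(4/5 - 5/2))) - 313) = sqrt((-19 + (1*(-17/10))**2*(-6 + 1*(-17/10))) - 313) = sqrt((-19 + (-17/10)**2*(-6 - 17/10)) - 313) = sqrt((-19 + (289/100)*(-77/10)) - 313) = sqrt((-19 - 22253/1000) - 313) = sqrt(-41253/1000 - 313) = sqrt(-354253/1000) = I*sqrt(3542530)/100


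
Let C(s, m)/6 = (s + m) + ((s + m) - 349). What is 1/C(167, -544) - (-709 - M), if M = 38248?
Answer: 257817425/6618 ≈ 38957.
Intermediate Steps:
C(s, m) = -2094 + 12*m + 12*s (C(s, m) = 6*((s + m) + ((s + m) - 349)) = 6*((m + s) + ((m + s) - 349)) = 6*((m + s) + (-349 + m + s)) = 6*(-349 + 2*m + 2*s) = -2094 + 12*m + 12*s)
1/C(167, -544) - (-709 - M) = 1/(-2094 + 12*(-544) + 12*167) - (-709 - 1*38248) = 1/(-2094 - 6528 + 2004) - (-709 - 38248) = 1/(-6618) - 1*(-38957) = -1/6618 + 38957 = 257817425/6618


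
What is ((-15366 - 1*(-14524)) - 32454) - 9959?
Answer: -43255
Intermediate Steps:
((-15366 - 1*(-14524)) - 32454) - 9959 = ((-15366 + 14524) - 32454) - 9959 = (-842 - 32454) - 9959 = -33296 - 9959 = -43255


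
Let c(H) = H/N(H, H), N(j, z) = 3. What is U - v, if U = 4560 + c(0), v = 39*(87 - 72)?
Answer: 3975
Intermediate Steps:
c(H) = H/3
v = 585 (v = 39*15 = 585)
U = 4560 (U = 4560 + (1/3)*0 = 4560 + 0 = 4560)
U - v = 4560 - 1*585 = 4560 - 585 = 3975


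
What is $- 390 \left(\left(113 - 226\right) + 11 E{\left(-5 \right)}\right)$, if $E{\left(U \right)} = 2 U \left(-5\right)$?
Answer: $-170430$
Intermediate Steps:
$E{\left(U \right)} = - 10 U$
$- 390 \left(\left(113 - 226\right) + 11 E{\left(-5 \right)}\right) = - 390 \left(\left(113 - 226\right) + 11 \left(\left(-10\right) \left(-5\right)\right)\right) = - 390 \left(\left(113 - 226\right) + 11 \cdot 50\right) = - 390 \left(-113 + 550\right) = \left(-390\right) 437 = -170430$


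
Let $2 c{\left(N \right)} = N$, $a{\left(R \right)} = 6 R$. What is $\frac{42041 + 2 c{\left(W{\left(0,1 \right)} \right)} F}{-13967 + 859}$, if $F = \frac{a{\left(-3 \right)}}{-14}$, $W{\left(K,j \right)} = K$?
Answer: $- \frac{42041}{13108} \approx -3.2073$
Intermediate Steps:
$c{\left(N \right)} = \frac{N}{2}$
$F = \frac{9}{7}$ ($F = \frac{6 \left(-3\right)}{-14} = \left(-18\right) \left(- \frac{1}{14}\right) = \frac{9}{7} \approx 1.2857$)
$\frac{42041 + 2 c{\left(W{\left(0,1 \right)} \right)} F}{-13967 + 859} = \frac{42041 + 2 \cdot \frac{1}{2} \cdot 0 \cdot \frac{9}{7}}{-13967 + 859} = \frac{42041 + 2 \cdot 0 \cdot \frac{9}{7}}{-13108} = \left(42041 + 0 \cdot \frac{9}{7}\right) \left(- \frac{1}{13108}\right) = \left(42041 + 0\right) \left(- \frac{1}{13108}\right) = 42041 \left(- \frac{1}{13108}\right) = - \frac{42041}{13108}$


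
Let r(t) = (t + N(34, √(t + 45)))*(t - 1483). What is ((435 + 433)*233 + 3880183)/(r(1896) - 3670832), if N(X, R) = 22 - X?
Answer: -4082427/2892740 ≈ -1.4113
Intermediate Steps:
r(t) = (-1483 + t)*(-12 + t) (r(t) = (t + (22 - 1*34))*(t - 1483) = (t + (22 - 34))*(-1483 + t) = (t - 12)*(-1483 + t) = (-12 + t)*(-1483 + t) = (-1483 + t)*(-12 + t))
((435 + 433)*233 + 3880183)/(r(1896) - 3670832) = ((435 + 433)*233 + 3880183)/((17796 + 1896² - 1495*1896) - 3670832) = (868*233 + 3880183)/((17796 + 3594816 - 2834520) - 3670832) = (202244 + 3880183)/(778092 - 3670832) = 4082427/(-2892740) = 4082427*(-1/2892740) = -4082427/2892740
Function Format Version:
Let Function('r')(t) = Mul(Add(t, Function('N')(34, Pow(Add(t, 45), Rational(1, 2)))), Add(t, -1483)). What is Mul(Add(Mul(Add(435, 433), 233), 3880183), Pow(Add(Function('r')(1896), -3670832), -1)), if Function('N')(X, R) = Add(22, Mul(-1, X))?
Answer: Rational(-4082427, 2892740) ≈ -1.4113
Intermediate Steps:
Function('r')(t) = Mul(Add(-1483, t), Add(-12, t)) (Function('r')(t) = Mul(Add(t, Add(22, Mul(-1, 34))), Add(t, -1483)) = Mul(Add(t, Add(22, -34)), Add(-1483, t)) = Mul(Add(t, -12), Add(-1483, t)) = Mul(Add(-12, t), Add(-1483, t)) = Mul(Add(-1483, t), Add(-12, t)))
Mul(Add(Mul(Add(435, 433), 233), 3880183), Pow(Add(Function('r')(1896), -3670832), -1)) = Mul(Add(Mul(Add(435, 433), 233), 3880183), Pow(Add(Add(17796, Pow(1896, 2), Mul(-1495, 1896)), -3670832), -1)) = Mul(Add(Mul(868, 233), 3880183), Pow(Add(Add(17796, 3594816, -2834520), -3670832), -1)) = Mul(Add(202244, 3880183), Pow(Add(778092, -3670832), -1)) = Mul(4082427, Pow(-2892740, -1)) = Mul(4082427, Rational(-1, 2892740)) = Rational(-4082427, 2892740)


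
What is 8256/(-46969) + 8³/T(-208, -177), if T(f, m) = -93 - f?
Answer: 23098688/5401435 ≈ 4.2764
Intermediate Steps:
8256/(-46969) + 8³/T(-208, -177) = 8256/(-46969) + 8³/(-93 - 1*(-208)) = 8256*(-1/46969) + 512/(-93 + 208) = -8256/46969 + 512/115 = 23098688/5401435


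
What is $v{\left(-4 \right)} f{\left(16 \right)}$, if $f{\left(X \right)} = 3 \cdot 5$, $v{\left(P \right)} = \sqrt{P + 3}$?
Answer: $15 i \approx 15.0 i$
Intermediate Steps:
$v{\left(P \right)} = \sqrt{3 + P}$
$f{\left(X \right)} = 15$
$v{\left(-4 \right)} f{\left(16 \right)} = \sqrt{3 - 4} \cdot 15 = \sqrt{-1} \cdot 15 = i 15 = 15 i$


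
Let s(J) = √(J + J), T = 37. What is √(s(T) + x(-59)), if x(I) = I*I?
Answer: √(3481 + √74) ≈ 59.073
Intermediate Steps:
x(I) = I²
s(J) = √2*√J (s(J) = √(2*J) = √2*√J)
√(s(T) + x(-59)) = √(√2*√37 + (-59)²) = √(√74 + 3481) = √(3481 + √74)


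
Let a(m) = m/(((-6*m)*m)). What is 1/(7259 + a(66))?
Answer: 396/2874563 ≈ 0.00013776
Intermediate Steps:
a(m) = -1/(6*m) (a(m) = m/((-6*m**2)) = m*(-1/(6*m**2)) = -1/(6*m))
1/(7259 + a(66)) = 1/(7259 - 1/6/66) = 1/(7259 - 1/6*1/66) = 1/(7259 - 1/396) = 1/(2874563/396) = 396/2874563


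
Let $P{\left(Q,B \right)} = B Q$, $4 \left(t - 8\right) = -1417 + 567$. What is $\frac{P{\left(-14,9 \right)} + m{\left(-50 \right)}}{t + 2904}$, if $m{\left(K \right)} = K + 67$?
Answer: $- \frac{218}{5399} \approx -0.040378$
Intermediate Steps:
$m{\left(K \right)} = 67 + K$
$t = - \frac{409}{2}$ ($t = 8 + \frac{-1417 + 567}{4} = 8 + \frac{1}{4} \left(-850\right) = 8 - \frac{425}{2} = - \frac{409}{2} \approx -204.5$)
$\frac{P{\left(-14,9 \right)} + m{\left(-50 \right)}}{t + 2904} = \frac{9 \left(-14\right) + \left(67 - 50\right)}{- \frac{409}{2} + 2904} = \frac{-126 + 17}{\frac{5399}{2}} = \left(-109\right) \frac{2}{5399} = - \frac{218}{5399}$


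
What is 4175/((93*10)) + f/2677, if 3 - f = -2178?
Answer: 2640961/497922 ≈ 5.3040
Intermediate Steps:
f = 2181 (f = 3 - 1*(-2178) = 3 + 2178 = 2181)
4175/((93*10)) + f/2677 = 4175/((93*10)) + 2181/2677 = 4175/930 + 2181*(1/2677) = 4175*(1/930) + 2181/2677 = 835/186 + 2181/2677 = 2640961/497922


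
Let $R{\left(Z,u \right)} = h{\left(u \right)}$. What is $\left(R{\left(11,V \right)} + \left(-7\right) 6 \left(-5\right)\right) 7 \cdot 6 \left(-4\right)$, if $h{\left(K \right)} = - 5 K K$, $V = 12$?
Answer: $85680$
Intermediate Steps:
$h{\left(K \right)} = - 5 K^{2}$
$R{\left(Z,u \right)} = - 5 u^{2}$
$\left(R{\left(11,V \right)} + \left(-7\right) 6 \left(-5\right)\right) 7 \cdot 6 \left(-4\right) = \left(- 5 \cdot 12^{2} + \left(-7\right) 6 \left(-5\right)\right) 7 \cdot 6 \left(-4\right) = \left(\left(-5\right) 144 - -210\right) 42 \left(-4\right) = \left(-720 + 210\right) \left(-168\right) = \left(-510\right) \left(-168\right) = 85680$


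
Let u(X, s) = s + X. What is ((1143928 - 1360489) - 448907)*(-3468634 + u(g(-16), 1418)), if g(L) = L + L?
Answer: 2307342592064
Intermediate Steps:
g(L) = 2*L
u(X, s) = X + s
((1143928 - 1360489) - 448907)*(-3468634 + u(g(-16), 1418)) = ((1143928 - 1360489) - 448907)*(-3468634 + (2*(-16) + 1418)) = (-216561 - 448907)*(-3468634 + (-32 + 1418)) = -665468*(-3468634 + 1386) = -665468*(-3467248) = 2307342592064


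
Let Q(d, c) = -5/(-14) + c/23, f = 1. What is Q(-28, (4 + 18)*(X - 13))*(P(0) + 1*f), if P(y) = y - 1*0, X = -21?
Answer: -10357/322 ≈ -32.165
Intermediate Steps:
P(y) = y (P(y) = y + 0 = y)
Q(d, c) = 5/14 + c/23 (Q(d, c) = -5*(-1/14) + c*(1/23) = 5/14 + c/23)
Q(-28, (4 + 18)*(X - 13))*(P(0) + 1*f) = (5/14 + ((4 + 18)*(-21 - 13))/23)*(0 + 1*1) = (5/14 + (22*(-34))/23)*(0 + 1) = (5/14 + (1/23)*(-748))*1 = (5/14 - 748/23)*1 = -10357/322*1 = -10357/322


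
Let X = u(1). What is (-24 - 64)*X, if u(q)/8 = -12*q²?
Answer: 8448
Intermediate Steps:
u(q) = -96*q² (u(q) = 8*(-12*q²) = -96*q²)
X = -96 (X = -96*1² = -96*1 = -96)
(-24 - 64)*X = (-24 - 64)*(-96) = -88*(-96) = 8448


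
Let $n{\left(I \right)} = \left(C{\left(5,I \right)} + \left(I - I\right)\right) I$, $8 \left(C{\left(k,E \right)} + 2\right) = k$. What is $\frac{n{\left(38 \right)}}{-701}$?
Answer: $\frac{209}{2804} \approx 0.074536$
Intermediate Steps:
$C{\left(k,E \right)} = -2 + \frac{k}{8}$
$n{\left(I \right)} = - \frac{11 I}{8}$ ($n{\left(I \right)} = \left(\left(-2 + \frac{1}{8} \cdot 5\right) + \left(I - I\right)\right) I = \left(\left(-2 + \frac{5}{8}\right) + 0\right) I = \left(- \frac{11}{8} + 0\right) I = - \frac{11 I}{8}$)
$\frac{n{\left(38 \right)}}{-701} = \frac{\left(- \frac{11}{8}\right) 38}{-701} = \left(- \frac{209}{4}\right) \left(- \frac{1}{701}\right) = \frac{209}{2804}$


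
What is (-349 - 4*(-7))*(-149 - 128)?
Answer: 88917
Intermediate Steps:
(-349 - 4*(-7))*(-149 - 128) = (-349 + 28)*(-277) = -321*(-277) = 88917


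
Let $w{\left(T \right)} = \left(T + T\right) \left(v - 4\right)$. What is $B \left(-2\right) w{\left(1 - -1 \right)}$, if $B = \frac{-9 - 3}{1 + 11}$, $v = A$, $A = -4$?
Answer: $-64$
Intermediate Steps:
$v = -4$
$w{\left(T \right)} = - 16 T$ ($w{\left(T \right)} = \left(T + T\right) \left(-4 - 4\right) = 2 T \left(-8\right) = - 16 T$)
$B = -1$ ($B = - \frac{12}{12} = \left(-12\right) \frac{1}{12} = -1$)
$B \left(-2\right) w{\left(1 - -1 \right)} = \left(-1\right) \left(-2\right) \left(- 16 \left(1 - -1\right)\right) = 2 \left(- 16 \left(1 + 1\right)\right) = 2 \left(\left(-16\right) 2\right) = 2 \left(-32\right) = -64$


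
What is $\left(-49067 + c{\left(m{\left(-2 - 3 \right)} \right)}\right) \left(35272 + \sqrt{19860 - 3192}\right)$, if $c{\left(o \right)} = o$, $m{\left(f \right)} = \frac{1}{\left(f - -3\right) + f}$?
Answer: $- \frac{12114873840}{7} - \frac{2060820 \sqrt{463}}{7} \approx -1.737 \cdot 10^{9}$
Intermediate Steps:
$m{\left(f \right)} = \frac{1}{3 + 2 f}$ ($m{\left(f \right)} = \frac{1}{\left(f + 3\right) + f} = \frac{1}{\left(3 + f\right) + f} = \frac{1}{3 + 2 f}$)
$\left(-49067 + c{\left(m{\left(-2 - 3 \right)} \right)}\right) \left(35272 + \sqrt{19860 - 3192}\right) = \left(-49067 + \frac{1}{3 + 2 \left(-2 - 3\right)}\right) \left(35272 + \sqrt{19860 - 3192}\right) = \left(-49067 + \frac{1}{3 + 2 \left(-5\right)}\right) \left(35272 + \sqrt{16668}\right) = \left(-49067 + \frac{1}{3 - 10}\right) \left(35272 + 6 \sqrt{463}\right) = \left(-49067 + \frac{1}{-7}\right) \left(35272 + 6 \sqrt{463}\right) = \left(-49067 - \frac{1}{7}\right) \left(35272 + 6 \sqrt{463}\right) = - \frac{343470 \left(35272 + 6 \sqrt{463}\right)}{7} = - \frac{12114873840}{7} - \frac{2060820 \sqrt{463}}{7}$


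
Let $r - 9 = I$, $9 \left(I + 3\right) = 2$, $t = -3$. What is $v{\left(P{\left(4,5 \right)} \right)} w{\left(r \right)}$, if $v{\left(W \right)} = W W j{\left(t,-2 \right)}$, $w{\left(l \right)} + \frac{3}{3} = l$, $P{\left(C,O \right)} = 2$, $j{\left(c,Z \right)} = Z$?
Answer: $- \frac{376}{9} \approx -41.778$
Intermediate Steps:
$I = - \frac{25}{9}$ ($I = -3 + \frac{1}{9} \cdot 2 = -3 + \frac{2}{9} = - \frac{25}{9} \approx -2.7778$)
$r = \frac{56}{9}$ ($r = 9 - \frac{25}{9} = \frac{56}{9} \approx 6.2222$)
$w{\left(l \right)} = -1 + l$
$v{\left(W \right)} = - 2 W^{2}$ ($v{\left(W \right)} = W W \left(-2\right) = W^{2} \left(-2\right) = - 2 W^{2}$)
$v{\left(P{\left(4,5 \right)} \right)} w{\left(r \right)} = - 2 \cdot 2^{2} \left(-1 + \frac{56}{9}\right) = \left(-2\right) 4 \cdot \frac{47}{9} = \left(-8\right) \frac{47}{9} = - \frac{376}{9}$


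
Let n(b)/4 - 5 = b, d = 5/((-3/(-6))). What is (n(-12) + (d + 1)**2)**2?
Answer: 8649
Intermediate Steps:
d = 10 (d = 5/((-3*(-1/6))) = 5/(1/2) = 5*2 = 10)
n(b) = 20 + 4*b
(n(-12) + (d + 1)**2)**2 = ((20 + 4*(-12)) + (10 + 1)**2)**2 = ((20 - 48) + 11**2)**2 = (-28 + 121)**2 = 93**2 = 8649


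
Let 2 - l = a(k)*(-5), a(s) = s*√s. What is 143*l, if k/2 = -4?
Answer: 286 - 11440*I*√2 ≈ 286.0 - 16179.0*I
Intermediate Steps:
k = -8 (k = 2*(-4) = -8)
a(s) = s^(3/2)
l = 2 - 80*I*√2 (l = 2 - (-8)^(3/2)*(-5) = 2 - (-16*I*√2)*(-5) = 2 - 80*I*√2 ≈ 2.0 - 113.14*I)
143*l = 143*(2 - 80*I*√2) = 286 - 11440*I*√2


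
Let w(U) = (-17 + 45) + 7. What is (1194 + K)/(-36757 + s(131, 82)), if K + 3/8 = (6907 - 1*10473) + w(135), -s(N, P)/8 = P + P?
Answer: 18699/304552 ≈ 0.061398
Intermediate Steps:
s(N, P) = -16*P (s(N, P) = -8*(P + P) = -16*P)
w(U) = 35 (w(U) = 28 + 7 = 35)
K = -28251/8 (K = -3/8 + ((6907 - 1*10473) + 35) = -3/8 + ((6907 - 10473) + 35) = -3/8 + (-3566 + 35) = -3/8 - 3531 = -28251/8 ≈ -3531.4)
(1194 + K)/(-36757 + s(131, 82)) = (1194 - 28251/8)/(-36757 - 16*82) = -18699/(8*(-36757 - 1312)) = -18699/8/(-38069) = -18699/8*(-1/38069) = 18699/304552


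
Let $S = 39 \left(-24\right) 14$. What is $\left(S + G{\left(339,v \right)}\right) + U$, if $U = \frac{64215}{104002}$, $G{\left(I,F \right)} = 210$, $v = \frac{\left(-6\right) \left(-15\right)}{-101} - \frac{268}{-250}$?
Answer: $- \frac{1340937573}{104002} \approx -12893.0$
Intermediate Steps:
$v = \frac{2284}{12625}$ ($v = 90 \left(- \frac{1}{101}\right) - - \frac{134}{125} = - \frac{90}{101} + \frac{134}{125} = \frac{2284}{12625} \approx 0.18091$)
$S = -13104$ ($S = \left(-936\right) 14 = -13104$)
$U = \frac{64215}{104002}$ ($U = 64215 \cdot \frac{1}{104002} = \frac{64215}{104002} \approx 0.61744$)
$\left(S + G{\left(339,v \right)}\right) + U = \left(-13104 + 210\right) + \frac{64215}{104002} = -12894 + \frac{64215}{104002} = - \frac{1340937573}{104002}$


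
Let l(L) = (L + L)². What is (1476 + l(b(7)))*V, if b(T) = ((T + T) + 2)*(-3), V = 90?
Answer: 962280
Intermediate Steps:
b(T) = -6 - 6*T (b(T) = (2*T + 2)*(-3) = (2 + 2*T)*(-3) = -6 - 6*T)
l(L) = 4*L² (l(L) = (2*L)² = 4*L²)
(1476 + l(b(7)))*V = (1476 + 4*(-6 - 6*7)²)*90 = (1476 + 4*(-6 - 42)²)*90 = (1476 + 4*(-48)²)*90 = (1476 + 4*2304)*90 = (1476 + 9216)*90 = 10692*90 = 962280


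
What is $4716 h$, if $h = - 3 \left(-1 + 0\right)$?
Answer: $14148$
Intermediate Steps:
$h = 3$ ($h = \left(-3\right) \left(-1\right) = 3$)
$4716 h = 4716 \cdot 3 = 14148$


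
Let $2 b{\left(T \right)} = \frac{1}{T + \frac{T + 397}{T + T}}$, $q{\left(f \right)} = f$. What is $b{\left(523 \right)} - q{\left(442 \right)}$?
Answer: $- \frac{242205753}{547978} \approx -442.0$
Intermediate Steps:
$b{\left(T \right)} = \frac{1}{2 \left(T + \frac{397 + T}{2 T}\right)}$ ($b{\left(T \right)} = \frac{1}{2 \left(T + \frac{T + 397}{T + T}\right)} = \frac{1}{2 \left(T + \frac{397 + T}{2 T}\right)}$)
$b{\left(523 \right)} - q{\left(442 \right)} = \frac{523}{397 + 523 + 2 \cdot 523^{2}} - 442 = \frac{523}{397 + 523 + 2 \cdot 273529} - 442 = \frac{523}{397 + 523 + 547058} - 442 = \frac{523}{547978} - 442 = - \frac{242205753}{547978}$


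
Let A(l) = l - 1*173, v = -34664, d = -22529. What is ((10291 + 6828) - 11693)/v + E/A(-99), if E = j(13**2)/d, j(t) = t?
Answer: -319654443/2042472208 ≈ -0.15650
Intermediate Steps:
A(l) = -173 + l (A(l) = l - 173 = -173 + l)
E = -13/1733 (E = 13**2/(-22529) = 169*(-1/22529) = -13/1733 ≈ -0.0075014)
((10291 + 6828) - 11693)/v + E/A(-99) = ((10291 + 6828) - 11693)/(-34664) - 13/(1733*(-173 - 99)) = (17119 - 11693)*(-1/34664) - 13/1733/(-272) = 5426*(-1/34664) - 13/1733*(-1/272) = -2713/17332 + 13/471376 = -319654443/2042472208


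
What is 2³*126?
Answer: 1008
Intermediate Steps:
2³*126 = 8*126 = 1008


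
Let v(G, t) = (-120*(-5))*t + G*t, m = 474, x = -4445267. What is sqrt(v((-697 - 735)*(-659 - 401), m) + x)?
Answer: 7*sqrt(14598637) ≈ 26746.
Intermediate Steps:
v(G, t) = 600*t + G*t
sqrt(v((-697 - 735)*(-659 - 401), m) + x) = sqrt(474*(600 + (-697 - 735)*(-659 - 401)) - 4445267) = sqrt(474*(600 - 1432*(-1060)) - 4445267) = sqrt(474*(600 + 1517920) - 4445267) = sqrt(474*1518520 - 4445267) = sqrt(719778480 - 4445267) = sqrt(715333213) = 7*sqrt(14598637)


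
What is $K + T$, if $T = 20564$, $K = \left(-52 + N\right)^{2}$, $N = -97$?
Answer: $42765$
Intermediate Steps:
$K = 22201$ ($K = \left(-52 - 97\right)^{2} = \left(-149\right)^{2} = 22201$)
$K + T = 22201 + 20564 = 42765$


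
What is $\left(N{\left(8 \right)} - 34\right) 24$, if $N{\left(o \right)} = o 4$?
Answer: $-48$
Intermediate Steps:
$N{\left(o \right)} = 4 o$
$\left(N{\left(8 \right)} - 34\right) 24 = \left(4 \cdot 8 - 34\right) 24 = \left(32 - 34\right) 24 = \left(-2\right) 24 = -48$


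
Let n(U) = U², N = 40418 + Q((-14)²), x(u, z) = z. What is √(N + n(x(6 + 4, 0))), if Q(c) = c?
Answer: √40614 ≈ 201.53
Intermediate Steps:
N = 40614 (N = 40418 + (-14)² = 40418 + 196 = 40614)
√(N + n(x(6 + 4, 0))) = √(40614 + 0²) = √(40614 + 0) = √40614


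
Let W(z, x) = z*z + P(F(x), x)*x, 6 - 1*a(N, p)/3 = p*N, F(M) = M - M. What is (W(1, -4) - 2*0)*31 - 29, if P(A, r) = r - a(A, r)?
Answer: 2730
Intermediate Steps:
F(M) = 0
a(N, p) = 18 - 3*N*p (a(N, p) = 18 - 3*p*N = 18 - 3*N*p)
P(A, r) = -18 + r + 3*A*r (P(A, r) = r - (18 - 3*A*r) = r + (-18 + 3*A*r) = -18 + r + 3*A*r)
W(z, x) = z² + x*(-18 + x) (W(z, x) = z*z + (-18 + x + 3*0*x)*x = z² + (-18 + x + 0)*x = z² + (-18 + x)*x = z² + x*(-18 + x))
(W(1, -4) - 2*0)*31 - 29 = ((1² - 4*(-18 - 4)) - 2*0)*31 - 29 = ((1 - 4*(-22)) + 0)*31 - 29 = ((1 + 88) + 0)*31 - 29 = (89 + 0)*31 - 29 = 89*31 - 29 = 2759 - 29 = 2730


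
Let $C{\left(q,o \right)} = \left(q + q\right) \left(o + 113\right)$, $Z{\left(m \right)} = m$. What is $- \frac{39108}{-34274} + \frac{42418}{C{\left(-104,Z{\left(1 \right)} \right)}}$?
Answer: $- \frac{131626409}{203176272} \approx -0.64784$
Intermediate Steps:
$C{\left(q,o \right)} = 2 q \left(113 + o\right)$
$- \frac{39108}{-34274} + \frac{42418}{C{\left(-104,Z{\left(1 \right)} \right)}} = - \frac{39108}{-34274} + \frac{42418}{2 \left(-104\right) \left(113 + 1\right)} = \left(-39108\right) \left(- \frac{1}{34274}\right) + \frac{42418}{2 \left(-104\right) 114} = \frac{19554}{17137} + \frac{42418}{-23712} = \frac{19554}{17137} + 42418 \left(- \frac{1}{23712}\right) = \frac{19554}{17137} - \frac{21209}{11856} = - \frac{131626409}{203176272}$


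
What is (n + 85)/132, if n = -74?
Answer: 1/12 ≈ 0.083333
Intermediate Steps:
(n + 85)/132 = (-74 + 85)/132 = 11*(1/132) = 1/12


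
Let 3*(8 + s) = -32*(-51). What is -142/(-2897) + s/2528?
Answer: 238971/915452 ≈ 0.26104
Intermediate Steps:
s = 536 (s = -8 + (-32*(-51))/3 = -8 + (⅓)*1632 = -8 + 544 = 536)
-142/(-2897) + s/2528 = -142/(-2897) + 536/2528 = -142*(-1/2897) + 536*(1/2528) = 142/2897 + 67/316 = 238971/915452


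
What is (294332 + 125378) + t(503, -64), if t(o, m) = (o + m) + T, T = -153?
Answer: 419996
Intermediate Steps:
t(o, m) = -153 + m + o (t(o, m) = (o + m) - 153 = (m + o) - 153 = -153 + m + o)
(294332 + 125378) + t(503, -64) = (294332 + 125378) + (-153 - 64 + 503) = 419710 + 286 = 419996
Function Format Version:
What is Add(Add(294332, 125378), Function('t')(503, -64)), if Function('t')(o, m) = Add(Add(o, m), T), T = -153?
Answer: 419996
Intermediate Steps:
Function('t')(o, m) = Add(-153, m, o) (Function('t')(o, m) = Add(Add(o, m), -153) = Add(Add(m, o), -153) = Add(-153, m, o))
Add(Add(294332, 125378), Function('t')(503, -64)) = Add(Add(294332, 125378), Add(-153, -64, 503)) = Add(419710, 286) = 419996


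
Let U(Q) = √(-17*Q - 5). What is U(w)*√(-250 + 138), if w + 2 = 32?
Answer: -4*√3605 ≈ -240.17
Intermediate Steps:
w = 30 (w = -2 + 32 = 30)
U(Q) = √(-5 - 17*Q)
U(w)*√(-250 + 138) = √(-5 - 17*30)*√(-250 + 138) = √(-5 - 510)*√(-112) = √(-515)*(4*I*√7) = (I*√515)*(4*I*√7) = -4*√3605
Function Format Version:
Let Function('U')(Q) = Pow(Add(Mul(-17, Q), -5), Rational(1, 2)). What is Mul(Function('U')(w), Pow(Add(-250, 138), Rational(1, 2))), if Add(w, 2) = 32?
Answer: Mul(-4, Pow(3605, Rational(1, 2))) ≈ -240.17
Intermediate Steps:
w = 30 (w = Add(-2, 32) = 30)
Function('U')(Q) = Pow(Add(-5, Mul(-17, Q)), Rational(1, 2))
Mul(Function('U')(w), Pow(Add(-250, 138), Rational(1, 2))) = Mul(Pow(Add(-5, Mul(-17, 30)), Rational(1, 2)), Pow(Add(-250, 138), Rational(1, 2))) = Mul(Pow(Add(-5, -510), Rational(1, 2)), Pow(-112, Rational(1, 2))) = Mul(Pow(-515, Rational(1, 2)), Mul(4, I, Pow(7, Rational(1, 2)))) = Mul(Mul(I, Pow(515, Rational(1, 2))), Mul(4, I, Pow(7, Rational(1, 2)))) = Mul(-4, Pow(3605, Rational(1, 2)))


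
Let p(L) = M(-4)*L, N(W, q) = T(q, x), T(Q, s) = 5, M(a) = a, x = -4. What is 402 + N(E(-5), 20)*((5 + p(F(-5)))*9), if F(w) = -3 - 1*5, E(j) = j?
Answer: 2067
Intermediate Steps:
F(w) = -8 (F(w) = -3 - 5 = -8)
N(W, q) = 5
p(L) = -4*L
402 + N(E(-5), 20)*((5 + p(F(-5)))*9) = 402 + 5*((5 - 4*(-8))*9) = 402 + 5*((5 + 32)*9) = 402 + 5*(37*9) = 402 + 5*333 = 402 + 1665 = 2067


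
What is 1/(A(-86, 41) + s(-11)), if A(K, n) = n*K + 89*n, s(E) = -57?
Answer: 1/66 ≈ 0.015152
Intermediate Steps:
A(K, n) = 89*n + K*n (A(K, n) = K*n + 89*n = 89*n + K*n)
1/(A(-86, 41) + s(-11)) = 1/(41*(89 - 86) - 57) = 1/(41*3 - 57) = 1/(123 - 57) = 1/66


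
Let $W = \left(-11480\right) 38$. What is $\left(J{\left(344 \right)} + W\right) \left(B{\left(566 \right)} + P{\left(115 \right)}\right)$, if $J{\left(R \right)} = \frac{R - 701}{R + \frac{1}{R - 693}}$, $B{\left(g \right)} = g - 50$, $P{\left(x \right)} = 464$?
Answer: $- \frac{10265091887428}{24011} \approx -4.2752 \cdot 10^{8}$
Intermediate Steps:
$B{\left(g \right)} = -50 + g$ ($B{\left(g \right)} = g - 50 = -50 + g$)
$W = -436240$
$J{\left(R \right)} = \frac{-701 + R}{R + \frac{1}{-693 + R}}$
$\left(J{\left(344 \right)} + W\right) \left(B{\left(566 \right)} + P{\left(115 \right)}\right) = \left(\frac{485793 + 344^{2} - 479536}{1 + 344^{2} - 238392} - 436240\right) \left(\left(-50 + 566\right) + 464\right) = \left(\frac{485793 + 118336 - 479536}{1 + 118336 - 238392} - 436240\right) \left(516 + 464\right) = \left(\frac{1}{-120055} \cdot 124593 - 436240\right) 980 = \left(\left(- \frac{1}{120055}\right) 124593 - 436240\right) 980 = \left(- \frac{124593}{120055} - 436240\right) 980 = \left(- \frac{52372917793}{120055}\right) 980 = - \frac{10265091887428}{24011}$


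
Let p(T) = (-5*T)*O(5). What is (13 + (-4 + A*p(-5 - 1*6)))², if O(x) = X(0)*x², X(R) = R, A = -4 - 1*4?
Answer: 81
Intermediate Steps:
A = -8 (A = -4 - 4 = -8)
O(x) = 0 (O(x) = 0*x² = 0)
p(T) = 0 (p(T) = -5*T*0 = 0)
(13 + (-4 + A*p(-5 - 1*6)))² = (13 + (-4 - 8*0))² = (13 + (-4 + 0))² = (13 - 4)² = 9² = 81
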